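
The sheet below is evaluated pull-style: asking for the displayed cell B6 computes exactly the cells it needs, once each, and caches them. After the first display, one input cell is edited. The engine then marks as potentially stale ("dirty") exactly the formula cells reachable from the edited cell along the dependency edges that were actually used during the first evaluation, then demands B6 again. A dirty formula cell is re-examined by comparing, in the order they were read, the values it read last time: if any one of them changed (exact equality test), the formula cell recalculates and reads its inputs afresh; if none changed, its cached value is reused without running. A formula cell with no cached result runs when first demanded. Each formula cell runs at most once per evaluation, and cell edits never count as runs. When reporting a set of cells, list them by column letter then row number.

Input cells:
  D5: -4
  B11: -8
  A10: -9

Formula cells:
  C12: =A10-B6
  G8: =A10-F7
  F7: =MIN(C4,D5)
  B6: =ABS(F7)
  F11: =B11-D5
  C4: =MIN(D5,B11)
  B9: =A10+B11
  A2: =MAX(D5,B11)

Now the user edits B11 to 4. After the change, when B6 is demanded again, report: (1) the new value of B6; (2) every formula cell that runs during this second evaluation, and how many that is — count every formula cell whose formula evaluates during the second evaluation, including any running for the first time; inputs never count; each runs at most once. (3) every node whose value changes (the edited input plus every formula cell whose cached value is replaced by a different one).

Demanding B6 again yields 4.
3 formula cells run: B6, C4, F7.
The nodes whose values change: B6, B11, C4, F7.

First demand of the output computes:
  C4 = MIN(-4, -8) = -8
  F7 = MIN(-8, -4) = -8
  B6 = ABS(-8) = 8

After the edit, cleaning proceeds:
  C4: a read changed (B11 -8->4) — executes, giving -4.
  F7: a read changed (C4 -8->-4) — executes, giving -4.
  B6: a read changed (F7 -8->-4) — executes, giving 4.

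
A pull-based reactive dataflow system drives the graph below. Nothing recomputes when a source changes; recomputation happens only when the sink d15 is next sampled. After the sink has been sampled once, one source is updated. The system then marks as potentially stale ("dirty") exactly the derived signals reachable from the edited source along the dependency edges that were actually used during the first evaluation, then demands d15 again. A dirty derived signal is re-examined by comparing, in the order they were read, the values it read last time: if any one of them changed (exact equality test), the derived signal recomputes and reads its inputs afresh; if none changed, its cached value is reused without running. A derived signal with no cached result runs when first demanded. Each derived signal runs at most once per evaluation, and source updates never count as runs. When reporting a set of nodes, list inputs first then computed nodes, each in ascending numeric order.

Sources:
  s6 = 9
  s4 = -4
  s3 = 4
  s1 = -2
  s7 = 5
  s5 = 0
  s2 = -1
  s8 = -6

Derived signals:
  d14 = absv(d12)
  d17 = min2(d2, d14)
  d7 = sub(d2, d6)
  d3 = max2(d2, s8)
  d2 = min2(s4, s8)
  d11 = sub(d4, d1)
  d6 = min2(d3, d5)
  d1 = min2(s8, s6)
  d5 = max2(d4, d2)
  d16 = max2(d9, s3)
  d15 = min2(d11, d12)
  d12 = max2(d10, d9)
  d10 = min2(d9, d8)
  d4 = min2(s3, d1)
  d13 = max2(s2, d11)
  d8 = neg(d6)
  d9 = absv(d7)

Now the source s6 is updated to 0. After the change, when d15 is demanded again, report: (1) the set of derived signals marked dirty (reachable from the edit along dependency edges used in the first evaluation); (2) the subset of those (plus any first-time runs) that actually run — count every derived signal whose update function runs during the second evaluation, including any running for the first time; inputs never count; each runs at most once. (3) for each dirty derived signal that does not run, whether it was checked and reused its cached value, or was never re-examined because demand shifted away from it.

Marked dirty: d1, d4, d5, d6, d7, d8, d9, d10, d11, d12, d15.
Derived signals that run: d1 — 1 in total.
Checked but reused from cache: d4, d5, d6, d7, d8, d9, d10, d11, d12, d15.
Key observation: the change is absorbed at d1 — it re-runs but produces the same value, and the output's value is unchanged.

First evaluation (everything demanded from the output):
  d1 = min2(-6, 9) = -6
  d2 = min2(-4, -6) = -6
  d3 = max2(-6, -6) = -6
  d4 = min2(4, -6) = -6
  d5 = max2(-6, -6) = -6
  d6 = min2(-6, -6) = -6
  d7 = sub(-6, -6) = 0
  d8 = neg(-6) = 6
  d9 = absv(0) = 0
  d10 = min2(0, 6) = 0
  d11 = sub(-6, -6) = 0
  d12 = max2(0, 0) = 0
  d15 = min2(0, 0) = 0

Propagation after the edit:
  d1: runs — s6 9->0; result -6 (same value as before).
  d4: checked — values it read are unchanged (s3 unchanged, d1 unchanged); reused cached -6 without running.
  d5: checked — values it read are unchanged (d4 unchanged, d2 unchanged); reused cached -6 without running.
  d6: checked — values it read are unchanged (d3 unchanged, d5 unchanged); reused cached -6 without running.
  d7: checked — values it read are unchanged (d2 unchanged, d6 unchanged); reused cached 0 without running.
  d8: checked — values it read are unchanged (d6 unchanged); reused cached 6 without running.
  d9: checked — values it read are unchanged (d7 unchanged); reused cached 0 without running.
  d10: checked — values it read are unchanged (d9 unchanged, d8 unchanged); reused cached 0 without running.
  d11: checked — values it read are unchanged (d4 unchanged, d1 unchanged); reused cached 0 without running.
  d12: checked — values it read are unchanged (d10 unchanged, d9 unchanged); reused cached 0 without running.
  d15: checked — values it read are unchanged (d11 unchanged, d12 unchanged); reused cached 0 without running.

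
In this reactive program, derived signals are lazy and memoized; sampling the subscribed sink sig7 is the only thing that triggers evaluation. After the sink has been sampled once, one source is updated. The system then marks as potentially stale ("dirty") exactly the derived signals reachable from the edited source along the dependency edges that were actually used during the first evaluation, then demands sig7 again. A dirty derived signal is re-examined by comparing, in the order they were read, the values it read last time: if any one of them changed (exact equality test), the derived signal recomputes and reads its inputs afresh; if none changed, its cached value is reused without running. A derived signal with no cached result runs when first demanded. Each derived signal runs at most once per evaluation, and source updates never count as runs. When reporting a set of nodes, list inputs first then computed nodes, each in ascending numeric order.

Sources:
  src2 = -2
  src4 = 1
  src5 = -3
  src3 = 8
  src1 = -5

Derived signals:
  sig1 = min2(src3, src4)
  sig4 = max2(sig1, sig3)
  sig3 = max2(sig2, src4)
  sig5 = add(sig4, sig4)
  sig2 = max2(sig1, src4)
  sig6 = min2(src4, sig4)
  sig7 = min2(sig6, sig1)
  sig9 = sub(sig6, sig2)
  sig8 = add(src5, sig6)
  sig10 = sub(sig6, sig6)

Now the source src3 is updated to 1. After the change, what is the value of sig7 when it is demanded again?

Demanding sig7 again yields 1.
Note the absorption at sig1: it re-runs yet its value is the same, leaving the output's value untouched.

First demand of the output computes:
  sig1 = min2(8, 1) = 1
  sig2 = max2(1, 1) = 1
  sig3 = max2(1, 1) = 1
  sig4 = max2(1, 1) = 1
  sig6 = min2(1, 1) = 1
  sig7 = min2(1, 1) = 1

After the edit, cleaning proceeds:
  sig1: a read changed (src3 8->1) — executes, giving 1 — identical to its old value.
  sig2: dirty, but its reads are unchanged (sig1 unchanged, src4 unchanged); cached 1 stands.
  sig3: dirty, but its reads are unchanged (sig2 unchanged, src4 unchanged); cached 1 stands.
  sig4: dirty, but its reads are unchanged (sig1 unchanged, sig3 unchanged); cached 1 stands.
  sig6: dirty, but its reads are unchanged (src4 unchanged, sig4 unchanged); cached 1 stands.
  sig7: dirty, but its reads are unchanged (sig6 unchanged, sig1 unchanged); cached 1 stands.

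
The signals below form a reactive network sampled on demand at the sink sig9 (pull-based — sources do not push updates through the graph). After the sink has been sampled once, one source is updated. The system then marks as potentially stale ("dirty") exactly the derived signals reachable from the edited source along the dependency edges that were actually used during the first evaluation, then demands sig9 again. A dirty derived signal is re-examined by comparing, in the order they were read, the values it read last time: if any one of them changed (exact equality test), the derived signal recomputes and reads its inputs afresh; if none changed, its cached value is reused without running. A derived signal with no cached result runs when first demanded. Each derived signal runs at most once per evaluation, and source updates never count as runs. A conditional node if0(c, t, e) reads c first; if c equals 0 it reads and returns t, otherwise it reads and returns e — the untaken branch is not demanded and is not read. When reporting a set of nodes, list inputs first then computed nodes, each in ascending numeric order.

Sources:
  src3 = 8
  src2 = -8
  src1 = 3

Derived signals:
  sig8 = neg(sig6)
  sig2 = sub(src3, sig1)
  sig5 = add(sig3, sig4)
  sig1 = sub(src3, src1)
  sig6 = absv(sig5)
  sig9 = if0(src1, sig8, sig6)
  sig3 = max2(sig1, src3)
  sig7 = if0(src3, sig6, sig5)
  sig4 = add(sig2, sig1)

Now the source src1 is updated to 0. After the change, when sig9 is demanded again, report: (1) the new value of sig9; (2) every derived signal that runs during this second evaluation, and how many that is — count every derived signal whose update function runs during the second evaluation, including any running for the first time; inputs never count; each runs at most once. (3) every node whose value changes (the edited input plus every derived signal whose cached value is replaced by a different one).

Initial pass — values computed on the first demand:
  sig1 = sub(8, 3) = 5
  sig2 = sub(8, 5) = 3
  sig3 = max2(5, 8) = 8
  sig4 = add(3, 5) = 8
  sig5 = add(8, 8) = 16
  sig6 = absv(16) = 16
  sig9 = if0(src1=3 -> else branch sig6) = 16

Second demand — change propagation:
  sig1: re-runs because src1 3->0; new result 8.
  sig2: re-runs because sig1 5->8; new result 0.
  sig3: re-runs because sig1 5->8; new result 8 (unchanged).
  sig4: re-runs because sig2 3->0; sig1 5->8; new result 8 (unchanged).
  sig5: re-examined; everything it read last time is the same (sig3 unchanged, sig4 unchanged) — cache 16 kept, no run.
  sig6: re-examined; everything it read last time is the same (sig5 unchanged) — cache 16 kept, no run.
  sig8: newly demanded (no cache) — executes and yields -16.
  sig9: re-runs because src1 3->0; new result -16.

The important point: the flipped condition pulls in fresh nodes; sig8 runs for the first time.

sig9 now evaluates to -16.
Run set: sig1, sig2, sig3, sig4, sig8, sig9 (6 run).
Changed values: src1, sig1, sig2, sig9.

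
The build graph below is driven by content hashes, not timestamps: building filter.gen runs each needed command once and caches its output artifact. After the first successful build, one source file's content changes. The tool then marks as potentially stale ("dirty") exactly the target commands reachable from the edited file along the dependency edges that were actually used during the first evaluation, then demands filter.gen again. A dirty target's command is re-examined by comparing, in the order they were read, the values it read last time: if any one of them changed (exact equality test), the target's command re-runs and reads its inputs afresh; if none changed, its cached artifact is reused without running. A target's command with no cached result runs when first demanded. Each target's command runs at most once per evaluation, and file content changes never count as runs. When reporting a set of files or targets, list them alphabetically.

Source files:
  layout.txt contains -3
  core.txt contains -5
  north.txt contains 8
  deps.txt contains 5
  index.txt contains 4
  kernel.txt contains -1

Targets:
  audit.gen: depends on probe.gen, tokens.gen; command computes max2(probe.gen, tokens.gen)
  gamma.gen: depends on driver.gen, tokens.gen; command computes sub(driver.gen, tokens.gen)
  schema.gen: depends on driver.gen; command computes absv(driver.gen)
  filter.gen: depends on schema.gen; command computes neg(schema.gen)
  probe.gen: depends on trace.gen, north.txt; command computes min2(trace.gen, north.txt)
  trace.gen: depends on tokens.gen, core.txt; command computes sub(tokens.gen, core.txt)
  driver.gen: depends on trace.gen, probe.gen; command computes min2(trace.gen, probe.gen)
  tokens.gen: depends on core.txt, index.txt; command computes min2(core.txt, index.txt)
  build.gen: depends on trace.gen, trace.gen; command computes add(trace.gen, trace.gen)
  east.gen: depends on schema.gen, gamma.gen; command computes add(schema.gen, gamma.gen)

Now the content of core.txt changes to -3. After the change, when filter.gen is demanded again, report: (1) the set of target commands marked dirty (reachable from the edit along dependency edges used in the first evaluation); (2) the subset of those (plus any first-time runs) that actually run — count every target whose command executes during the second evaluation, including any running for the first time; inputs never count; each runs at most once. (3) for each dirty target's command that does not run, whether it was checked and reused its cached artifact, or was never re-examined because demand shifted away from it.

Dirty set: driver.gen, filter.gen, probe.gen, schema.gen, tokens.gen, trace.gen.
Run set: tokens.gen, trace.gen (2 run).
Re-examined without running (cache reused): driver.gen, filter.gen, probe.gen, schema.gen.
The important point: trace.gen recomputes to an identical value, and the output ends up unchanged.

Initial pass — values computed on the first demand:
  tokens.gen = min2(-5, 4) = -5
  trace.gen = sub(-5, -5) = 0
  probe.gen = min2(0, 8) = 0
  driver.gen = min2(0, 0) = 0
  schema.gen = absv(0) = 0
  filter.gen = neg(0) = 0

Second demand — change propagation:
  tokens.gen: re-runs because core.txt -5->-3; new result -3.
  trace.gen: re-runs because tokens.gen -5->-3; core.txt -5->-3; new result 0 (unchanged).
  probe.gen: re-examined; everything it read last time is the same (trace.gen unchanged, north.txt unchanged) — cache 0 kept, no run.
  driver.gen: re-examined; everything it read last time is the same (trace.gen unchanged, probe.gen unchanged) — cache 0 kept, no run.
  schema.gen: re-examined; everything it read last time is the same (driver.gen unchanged) — cache 0 kept, no run.
  filter.gen: re-examined; everything it read last time is the same (schema.gen unchanged) — cache 0 kept, no run.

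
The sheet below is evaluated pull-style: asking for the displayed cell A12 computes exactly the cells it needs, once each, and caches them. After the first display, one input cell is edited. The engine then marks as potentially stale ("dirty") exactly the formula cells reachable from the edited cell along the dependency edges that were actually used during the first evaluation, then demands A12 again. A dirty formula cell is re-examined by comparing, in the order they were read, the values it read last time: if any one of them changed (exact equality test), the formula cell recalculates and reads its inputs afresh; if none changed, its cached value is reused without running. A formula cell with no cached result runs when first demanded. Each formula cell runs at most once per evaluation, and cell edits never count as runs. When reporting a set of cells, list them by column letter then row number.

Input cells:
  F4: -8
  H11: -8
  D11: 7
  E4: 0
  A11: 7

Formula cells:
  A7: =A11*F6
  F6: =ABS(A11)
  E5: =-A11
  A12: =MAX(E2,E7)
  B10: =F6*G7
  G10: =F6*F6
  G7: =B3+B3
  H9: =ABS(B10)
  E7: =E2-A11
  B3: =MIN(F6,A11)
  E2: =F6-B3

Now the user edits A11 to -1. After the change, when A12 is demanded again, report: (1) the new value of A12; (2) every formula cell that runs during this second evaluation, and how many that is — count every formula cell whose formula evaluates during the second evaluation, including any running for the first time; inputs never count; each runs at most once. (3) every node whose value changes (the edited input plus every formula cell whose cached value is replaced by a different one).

Demanding A12 again yields 3.
5 formula cells run: A12, B3, E2, E7, F6.
The nodes whose values change: A11, A12, B3, E2, E7, F6.

First demand of the output computes:
  F6 = ABS(7) = 7
  B3 = MIN(7, 7) = 7
  E2 = 7 - 7 = 0
  E7 = 0 - 7 = -7
  A12 = MAX(0, -7) = 0

After the edit, cleaning proceeds:
  F6: a read changed (A11 7->-1) — executes, giving 1.
  B3: a read changed (F6 7->1; A11 7->-1) — executes, giving -1.
  E2: a read changed (F6 7->1; B3 7->-1) — executes, giving 2.
  E7: a read changed (E2 0->2; A11 7->-1) — executes, giving 3.
  A12: a read changed (E2 0->2; E7 -7->3) — executes, giving 3.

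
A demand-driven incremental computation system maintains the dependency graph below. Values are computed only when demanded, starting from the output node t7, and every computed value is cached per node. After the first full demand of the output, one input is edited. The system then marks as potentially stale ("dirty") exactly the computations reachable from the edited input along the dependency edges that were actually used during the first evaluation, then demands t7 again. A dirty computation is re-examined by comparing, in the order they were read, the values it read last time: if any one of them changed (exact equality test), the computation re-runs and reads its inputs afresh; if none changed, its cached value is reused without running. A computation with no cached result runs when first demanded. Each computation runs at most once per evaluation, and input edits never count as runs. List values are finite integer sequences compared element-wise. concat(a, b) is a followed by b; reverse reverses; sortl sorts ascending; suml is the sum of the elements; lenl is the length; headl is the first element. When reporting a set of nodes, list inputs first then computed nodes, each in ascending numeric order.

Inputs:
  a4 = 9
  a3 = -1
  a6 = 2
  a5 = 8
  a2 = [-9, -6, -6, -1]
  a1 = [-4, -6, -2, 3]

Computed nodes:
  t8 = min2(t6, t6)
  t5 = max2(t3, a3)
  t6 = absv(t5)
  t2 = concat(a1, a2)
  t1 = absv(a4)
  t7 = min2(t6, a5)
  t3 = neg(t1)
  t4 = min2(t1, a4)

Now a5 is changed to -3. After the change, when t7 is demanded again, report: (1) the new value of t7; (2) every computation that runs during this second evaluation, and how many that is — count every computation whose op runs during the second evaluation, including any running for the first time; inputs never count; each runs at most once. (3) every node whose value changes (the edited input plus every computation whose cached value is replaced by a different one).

New value of t7: -3.
Computations that run: t7 — 1 in total.
Values that change: a5, t7.

First evaluation (everything demanded from the output):
  t1 = absv(9) = 9
  t3 = neg(9) = -9
  t5 = max2(-9, -1) = -1
  t6 = absv(-1) = 1
  t7 = min2(1, 8) = 1

Propagation after the edit:
  t7: runs — a5 8->-3; result -3.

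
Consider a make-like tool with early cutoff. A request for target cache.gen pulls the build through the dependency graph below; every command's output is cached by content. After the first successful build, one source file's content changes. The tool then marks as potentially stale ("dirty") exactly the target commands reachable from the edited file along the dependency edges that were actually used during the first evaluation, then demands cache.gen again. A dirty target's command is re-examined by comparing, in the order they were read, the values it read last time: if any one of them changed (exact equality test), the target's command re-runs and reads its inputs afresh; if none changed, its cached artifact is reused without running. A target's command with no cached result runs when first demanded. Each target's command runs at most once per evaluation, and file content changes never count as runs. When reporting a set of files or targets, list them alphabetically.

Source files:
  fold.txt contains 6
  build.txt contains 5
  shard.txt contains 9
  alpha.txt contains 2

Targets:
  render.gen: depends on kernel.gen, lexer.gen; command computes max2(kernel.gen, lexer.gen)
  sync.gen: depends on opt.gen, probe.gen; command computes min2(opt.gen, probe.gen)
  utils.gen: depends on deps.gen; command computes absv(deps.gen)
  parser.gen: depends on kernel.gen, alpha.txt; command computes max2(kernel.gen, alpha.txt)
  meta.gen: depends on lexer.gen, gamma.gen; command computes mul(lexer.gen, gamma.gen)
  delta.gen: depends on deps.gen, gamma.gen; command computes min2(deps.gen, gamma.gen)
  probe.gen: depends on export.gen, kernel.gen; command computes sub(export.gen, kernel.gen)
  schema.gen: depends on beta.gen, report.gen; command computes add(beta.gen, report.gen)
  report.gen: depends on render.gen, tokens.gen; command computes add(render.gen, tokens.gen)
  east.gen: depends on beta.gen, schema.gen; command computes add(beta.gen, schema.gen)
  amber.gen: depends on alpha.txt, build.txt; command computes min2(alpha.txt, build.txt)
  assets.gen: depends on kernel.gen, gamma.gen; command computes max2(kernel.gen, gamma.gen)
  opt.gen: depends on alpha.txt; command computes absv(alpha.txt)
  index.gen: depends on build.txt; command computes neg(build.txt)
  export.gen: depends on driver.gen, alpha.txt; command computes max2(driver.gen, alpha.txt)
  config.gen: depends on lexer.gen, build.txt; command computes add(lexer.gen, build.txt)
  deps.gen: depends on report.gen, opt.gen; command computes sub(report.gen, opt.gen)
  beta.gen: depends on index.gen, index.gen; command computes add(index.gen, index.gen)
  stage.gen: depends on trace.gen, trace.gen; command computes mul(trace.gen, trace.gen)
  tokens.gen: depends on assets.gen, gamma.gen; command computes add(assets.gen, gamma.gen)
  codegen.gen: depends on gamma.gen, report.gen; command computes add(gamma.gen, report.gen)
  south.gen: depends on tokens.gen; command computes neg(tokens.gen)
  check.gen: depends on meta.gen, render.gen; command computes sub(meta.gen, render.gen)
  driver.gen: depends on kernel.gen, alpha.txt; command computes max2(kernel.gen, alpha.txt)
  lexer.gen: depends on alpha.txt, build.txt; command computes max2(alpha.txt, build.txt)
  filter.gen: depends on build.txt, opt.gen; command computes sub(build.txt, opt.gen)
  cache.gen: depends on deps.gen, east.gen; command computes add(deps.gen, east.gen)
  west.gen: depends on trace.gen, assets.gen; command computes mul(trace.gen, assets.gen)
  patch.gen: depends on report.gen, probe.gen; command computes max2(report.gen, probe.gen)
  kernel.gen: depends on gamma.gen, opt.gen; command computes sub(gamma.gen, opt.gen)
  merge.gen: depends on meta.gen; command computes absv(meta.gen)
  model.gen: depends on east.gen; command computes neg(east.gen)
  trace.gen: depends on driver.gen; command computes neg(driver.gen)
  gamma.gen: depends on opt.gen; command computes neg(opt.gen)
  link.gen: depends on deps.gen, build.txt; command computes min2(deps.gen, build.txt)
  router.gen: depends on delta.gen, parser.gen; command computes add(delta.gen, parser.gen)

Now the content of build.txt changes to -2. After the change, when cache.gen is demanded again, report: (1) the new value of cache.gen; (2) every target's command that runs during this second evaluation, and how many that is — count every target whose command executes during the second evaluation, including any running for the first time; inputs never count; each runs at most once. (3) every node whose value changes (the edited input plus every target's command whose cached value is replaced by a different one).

Demanding cache.gen again yields 2.
9 target commands run: beta.gen, cache.gen, deps.gen, east.gen, index.gen, lexer.gen, render.gen, report.gen, schema.gen.
The nodes whose values change: beta.gen, build.txt, cache.gen, deps.gen, east.gen, index.gen, lexer.gen, render.gen, report.gen, schema.gen.

First demand of the output computes:
  index.gen = neg(5) = -5
  beta.gen = add(-5, -5) = -10
  lexer.gen = max2(2, 5) = 5
  opt.gen = absv(2) = 2
  gamma.gen = neg(2) = -2
  kernel.gen = sub(-2, 2) = -4
  assets.gen = max2(-4, -2) = -2
  render.gen = max2(-4, 5) = 5
  tokens.gen = add(-2, -2) = -4
  report.gen = add(5, -4) = 1
  deps.gen = sub(1, 2) = -1
  schema.gen = add(-10, 1) = -9
  east.gen = add(-10, -9) = -19
  cache.gen = add(-1, -19) = -20

After the edit, cleaning proceeds:
  index.gen: a read changed (build.txt 5->-2) — executes, giving 2.
  beta.gen: a read changed (index.gen -5->2; index.gen -5->2) — executes, giving 4.
  lexer.gen: a read changed (build.txt 5->-2) — executes, giving 2.
  render.gen: a read changed (lexer.gen 5->2) — executes, giving 2.
  report.gen: a read changed (render.gen 5->2) — executes, giving -2.
  deps.gen: a read changed (report.gen 1->-2) — executes, giving -4.
  schema.gen: a read changed (beta.gen -10->4; report.gen 1->-2) — executes, giving 2.
  east.gen: a read changed (beta.gen -10->4; schema.gen -9->2) — executes, giving 6.
  cache.gen: a read changed (deps.gen -1->-4; east.gen -19->6) — executes, giving 2.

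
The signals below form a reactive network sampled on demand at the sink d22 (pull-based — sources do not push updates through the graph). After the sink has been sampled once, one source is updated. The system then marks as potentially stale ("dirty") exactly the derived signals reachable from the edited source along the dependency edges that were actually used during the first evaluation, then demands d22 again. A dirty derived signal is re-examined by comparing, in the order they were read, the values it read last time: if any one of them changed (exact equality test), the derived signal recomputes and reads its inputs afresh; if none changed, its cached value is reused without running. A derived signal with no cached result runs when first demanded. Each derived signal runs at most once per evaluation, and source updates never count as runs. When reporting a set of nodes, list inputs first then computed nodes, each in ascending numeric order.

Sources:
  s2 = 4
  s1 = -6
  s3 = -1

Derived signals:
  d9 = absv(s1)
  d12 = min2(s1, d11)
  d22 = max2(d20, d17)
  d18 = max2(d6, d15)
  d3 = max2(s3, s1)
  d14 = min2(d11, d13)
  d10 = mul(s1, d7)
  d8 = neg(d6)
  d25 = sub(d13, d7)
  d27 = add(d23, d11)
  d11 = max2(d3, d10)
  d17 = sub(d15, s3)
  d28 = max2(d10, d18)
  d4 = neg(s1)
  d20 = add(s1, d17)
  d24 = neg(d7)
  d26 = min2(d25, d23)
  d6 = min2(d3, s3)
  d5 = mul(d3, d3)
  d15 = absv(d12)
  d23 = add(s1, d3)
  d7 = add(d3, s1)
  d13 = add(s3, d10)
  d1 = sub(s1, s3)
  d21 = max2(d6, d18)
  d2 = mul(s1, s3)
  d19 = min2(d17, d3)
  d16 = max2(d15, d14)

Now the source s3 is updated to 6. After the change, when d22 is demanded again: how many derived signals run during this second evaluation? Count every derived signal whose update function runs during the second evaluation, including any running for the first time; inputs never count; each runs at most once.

Initial pass — values computed on the first demand:
  d3 = max2(-1, -6) = -1
  d7 = add(-1, -6) = -7
  d10 = mul(-6, -7) = 42
  d11 = max2(-1, 42) = 42
  d12 = min2(-6, 42) = -6
  d15 = absv(-6) = 6
  d17 = sub(6, -1) = 7
  d20 = add(-6, 7) = 1
  d22 = max2(1, 7) = 7

Second demand — change propagation:
  d3: re-runs because s3 -1->6; new result 6.
  d7: re-runs because d3 -1->6; new result 0.
  d10: re-runs because d7 -7->0; new result 0.
  d11: re-runs because d3 -1->6; d10 42->0; new result 6.
  d12: re-runs because d11 42->6; new result -6 (unchanged).
  d15: re-examined; everything it read last time is the same (d12 unchanged) — cache 6 kept, no run.
  d17: re-runs because s3 -1->6; new result 0.
  d20: re-runs because d17 7->0; new result -6.
  d22: re-runs because d20 1->-6; d17 7->0; new result 0.

The important point: at d15 every value read last time is unchanged, so the dirty flag clears without a run.

Run set: d3, d7, d10, d11, d12, d17, d20, d22 (8 run).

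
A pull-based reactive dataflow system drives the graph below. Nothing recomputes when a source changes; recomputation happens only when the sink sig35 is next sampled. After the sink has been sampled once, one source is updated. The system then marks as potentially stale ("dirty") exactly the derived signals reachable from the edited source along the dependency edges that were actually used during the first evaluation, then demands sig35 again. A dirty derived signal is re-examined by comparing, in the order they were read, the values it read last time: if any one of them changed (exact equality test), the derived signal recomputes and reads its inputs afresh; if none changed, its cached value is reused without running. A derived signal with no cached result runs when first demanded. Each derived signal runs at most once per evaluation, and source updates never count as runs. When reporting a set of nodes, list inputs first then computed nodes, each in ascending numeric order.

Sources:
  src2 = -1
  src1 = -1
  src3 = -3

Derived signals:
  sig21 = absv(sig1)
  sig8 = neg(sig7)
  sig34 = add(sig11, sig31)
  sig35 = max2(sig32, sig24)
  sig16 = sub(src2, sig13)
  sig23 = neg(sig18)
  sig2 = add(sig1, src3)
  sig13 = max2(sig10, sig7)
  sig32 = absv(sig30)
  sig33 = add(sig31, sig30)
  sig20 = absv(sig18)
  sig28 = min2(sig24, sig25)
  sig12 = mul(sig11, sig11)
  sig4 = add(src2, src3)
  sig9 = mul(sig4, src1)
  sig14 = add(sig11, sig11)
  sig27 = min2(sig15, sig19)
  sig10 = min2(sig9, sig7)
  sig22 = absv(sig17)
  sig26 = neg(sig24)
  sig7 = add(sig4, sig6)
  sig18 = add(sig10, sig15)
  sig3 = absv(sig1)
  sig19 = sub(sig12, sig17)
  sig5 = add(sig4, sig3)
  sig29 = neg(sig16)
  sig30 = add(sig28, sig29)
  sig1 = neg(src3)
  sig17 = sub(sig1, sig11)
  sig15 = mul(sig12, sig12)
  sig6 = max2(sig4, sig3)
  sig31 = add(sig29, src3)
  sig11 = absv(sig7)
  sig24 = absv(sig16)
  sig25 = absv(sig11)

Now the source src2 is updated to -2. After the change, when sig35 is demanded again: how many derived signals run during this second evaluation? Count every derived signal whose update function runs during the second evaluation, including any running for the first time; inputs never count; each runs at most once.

First evaluation (everything demanded from the output):
  sig1 = neg(-3) = 3
  sig3 = absv(3) = 3
  sig4 = add(-1, -3) = -4
  sig6 = max2(-4, 3) = 3
  sig7 = add(-4, 3) = -1
  sig9 = mul(-4, -1) = 4
  sig10 = min2(4, -1) = -1
  sig11 = absv(-1) = 1
  sig13 = max2(-1, -1) = -1
  sig16 = sub(-1, -1) = 0
  sig24 = absv(0) = 0
  sig25 = absv(1) = 1
  sig28 = min2(0, 1) = 0
  sig29 = neg(0) = 0
  sig30 = add(0, 0) = 0
  sig32 = absv(0) = 0
  sig35 = max2(0, 0) = 0

Propagation after the edit:
  sig4: runs — src2 -1->-2; result -5.
  sig6: runs — sig4 -4->-5; result 3 (same value as before).
  sig7: runs — sig4 -4->-5; result -2.
  sig9: runs — sig4 -4->-5; result 5.
  sig10: runs — sig9 4->5; sig7 -1->-2; result -2.
  sig11: runs — sig7 -1->-2; result 2.
  sig13: runs — sig10 -1->-2; sig7 -1->-2; result -2.
  sig16: runs — src2 -1->-2; sig13 -1->-2; result 0 (same value as before).
  sig24: checked — values it read are unchanged (sig16 unchanged); reused cached 0 without running.
  sig25: runs — sig11 1->2; result 2.
  sig28: runs — sig25 1->2; result 0 (same value as before).
  sig29: checked — values it read are unchanged (sig16 unchanged); reused cached 0 without running.
  sig30: checked — values it read are unchanged (sig28 unchanged, sig29 unchanged); reused cached 0 without running.
  sig32: checked — values it read are unchanged (sig30 unchanged); reused cached 0 without running.
  sig35: checked — values it read are unchanged (sig32 unchanged, sig24 unchanged); reused cached 0 without running.

Key observation: the cutoff stops propagation at sig24 — its inputs' values are unchanged, so it reuses its cache.

Derived signals that run: sig4, sig6, sig7, sig9, sig10, sig11, sig13, sig16, sig25, sig28 — 10 in total.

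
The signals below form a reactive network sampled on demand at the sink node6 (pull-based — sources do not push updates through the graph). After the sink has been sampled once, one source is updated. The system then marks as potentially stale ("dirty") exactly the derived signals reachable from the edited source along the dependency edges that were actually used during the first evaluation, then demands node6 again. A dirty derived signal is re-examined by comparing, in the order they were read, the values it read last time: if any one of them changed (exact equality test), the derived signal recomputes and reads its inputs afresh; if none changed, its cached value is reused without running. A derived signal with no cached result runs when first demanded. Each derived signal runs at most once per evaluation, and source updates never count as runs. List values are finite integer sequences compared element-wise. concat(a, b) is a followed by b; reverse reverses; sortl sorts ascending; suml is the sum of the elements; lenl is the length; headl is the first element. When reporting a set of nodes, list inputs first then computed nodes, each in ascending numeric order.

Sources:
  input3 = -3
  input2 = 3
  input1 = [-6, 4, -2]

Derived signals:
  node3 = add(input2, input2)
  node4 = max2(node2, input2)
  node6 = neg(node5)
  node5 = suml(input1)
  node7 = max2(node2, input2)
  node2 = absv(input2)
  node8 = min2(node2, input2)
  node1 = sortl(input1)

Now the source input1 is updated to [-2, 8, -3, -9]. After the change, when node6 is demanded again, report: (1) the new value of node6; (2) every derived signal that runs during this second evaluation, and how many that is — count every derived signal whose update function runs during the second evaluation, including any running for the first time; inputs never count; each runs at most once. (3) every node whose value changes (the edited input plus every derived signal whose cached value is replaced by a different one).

node6 now evaluates to 6.
Run set: node5, node6 (2 run).
Changed values: input1, node5, node6.

Initial pass — values computed on the first demand:
  node5 = suml([-6, 4, -2]) = -4
  node6 = neg(-4) = 4

Second demand — change propagation:
  node5: re-runs because input1 [-6, 4, -2]->[-2, 8, -3, -9]; new result -6.
  node6: re-runs because node5 -4->-6; new result 6.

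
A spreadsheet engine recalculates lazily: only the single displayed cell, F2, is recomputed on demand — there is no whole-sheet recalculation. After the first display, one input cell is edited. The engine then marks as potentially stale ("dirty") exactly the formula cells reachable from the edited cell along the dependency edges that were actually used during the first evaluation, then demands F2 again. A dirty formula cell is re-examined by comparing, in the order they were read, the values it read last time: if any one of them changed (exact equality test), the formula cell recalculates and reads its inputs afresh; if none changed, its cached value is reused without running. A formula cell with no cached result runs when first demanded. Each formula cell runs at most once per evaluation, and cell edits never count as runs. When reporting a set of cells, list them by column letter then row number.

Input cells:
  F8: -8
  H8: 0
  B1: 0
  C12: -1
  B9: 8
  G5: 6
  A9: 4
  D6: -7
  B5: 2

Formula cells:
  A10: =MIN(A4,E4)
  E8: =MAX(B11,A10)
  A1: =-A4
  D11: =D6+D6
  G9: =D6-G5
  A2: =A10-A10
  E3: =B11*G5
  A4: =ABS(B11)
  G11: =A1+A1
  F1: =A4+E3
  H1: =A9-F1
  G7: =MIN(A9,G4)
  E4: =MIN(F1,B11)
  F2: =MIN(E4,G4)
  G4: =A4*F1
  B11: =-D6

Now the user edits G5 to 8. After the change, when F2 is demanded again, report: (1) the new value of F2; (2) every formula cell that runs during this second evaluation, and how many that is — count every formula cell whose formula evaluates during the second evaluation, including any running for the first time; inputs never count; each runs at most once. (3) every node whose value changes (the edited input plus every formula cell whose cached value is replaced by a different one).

New value of F2: 7.
Formula cells that run: E3, E4, F1, F2, G4 — 5 in total.
Values that change: E3, F1, G4, G5.

First evaluation (everything demanded from the output):
  B11 = -(-7) = 7
  A4 = ABS(7) = 7
  E3 = 7 * 6 = 42
  F1 = 7 + 42 = 49
  E4 = MIN(49, 7) = 7
  G4 = 7 * 49 = 343
  F2 = MIN(7, 343) = 7

Propagation after the edit:
  E3: runs — G5 6->8; result 56.
  F1: runs — E3 42->56; result 63.
  E4: runs — F1 49->63; result 7 (same value as before).
  G4: runs — F1 49->63; result 441.
  F2: runs — G4 343->441; result 7 (same value as before).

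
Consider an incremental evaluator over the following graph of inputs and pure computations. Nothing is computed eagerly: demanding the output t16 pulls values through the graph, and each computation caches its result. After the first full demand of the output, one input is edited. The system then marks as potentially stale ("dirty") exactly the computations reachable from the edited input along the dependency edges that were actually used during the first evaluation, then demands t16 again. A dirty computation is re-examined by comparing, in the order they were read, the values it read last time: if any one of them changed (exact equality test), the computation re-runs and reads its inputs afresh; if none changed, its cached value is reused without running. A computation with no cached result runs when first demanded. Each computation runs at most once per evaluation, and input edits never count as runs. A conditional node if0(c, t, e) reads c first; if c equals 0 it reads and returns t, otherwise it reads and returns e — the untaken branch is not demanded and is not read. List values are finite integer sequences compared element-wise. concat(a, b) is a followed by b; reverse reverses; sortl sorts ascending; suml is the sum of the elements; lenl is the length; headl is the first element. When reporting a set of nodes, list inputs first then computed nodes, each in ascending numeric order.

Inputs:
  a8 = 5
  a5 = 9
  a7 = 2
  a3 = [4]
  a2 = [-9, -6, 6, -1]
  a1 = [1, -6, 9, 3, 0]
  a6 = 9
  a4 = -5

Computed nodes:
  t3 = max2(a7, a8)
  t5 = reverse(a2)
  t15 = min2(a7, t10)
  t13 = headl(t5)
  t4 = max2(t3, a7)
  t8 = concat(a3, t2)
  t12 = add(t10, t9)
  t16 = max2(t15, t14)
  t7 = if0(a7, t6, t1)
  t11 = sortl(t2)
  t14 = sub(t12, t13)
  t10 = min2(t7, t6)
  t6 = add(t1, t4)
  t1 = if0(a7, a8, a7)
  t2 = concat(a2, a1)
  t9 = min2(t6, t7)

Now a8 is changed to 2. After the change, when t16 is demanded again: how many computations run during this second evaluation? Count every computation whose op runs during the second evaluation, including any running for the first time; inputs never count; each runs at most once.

Initial pass — values computed on the first demand:
  t1 = if0(a7=2 -> else branch a7) = 2
  t3 = max2(2, 5) = 5
  t4 = max2(5, 2) = 5
  t5 = reverse([-9, -6, 6, -1]) = [-1, 6, -6, -9]
  t6 = add(2, 5) = 7
  t7 = if0(a7=2 -> else branch t1) = 2
  t9 = min2(7, 2) = 2
  t10 = min2(2, 7) = 2
  t12 = add(2, 2) = 4
  t13 = headl([-1, 6, -6, -9]) = -1
  t14 = sub(4, -1) = 5
  t15 = min2(2, 2) = 2
  t16 = max2(2, 5) = 5

Second demand — change propagation:
  t3: re-runs because a8 5->2; new result 2.
  t4: re-runs because t3 5->2; new result 2.
  t6: re-runs because t4 5->2; new result 4.
  t9: re-runs because t6 7->4; new result 2 (unchanged).
  t10: re-runs because t6 7->4; new result 2 (unchanged).
  t12: re-examined; everything it read last time is the same (t10 unchanged, t9 unchanged) — cache 4 kept, no run.
  t14: re-examined; everything it read last time is the same (t12 unchanged, t13 unchanged) — cache 5 kept, no run.
  t15: re-examined; everything it read last time is the same (a7 unchanged, t10 unchanged) — cache 2 kept, no run.
  t16: re-examined; everything it read last time is the same (t15 unchanged, t14 unchanged) — cache 5 kept, no run.

The important point: at t12 every value read last time is unchanged, so the dirty flag clears without a run.

Run set: t3, t4, t6, t9, t10 (5 run).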